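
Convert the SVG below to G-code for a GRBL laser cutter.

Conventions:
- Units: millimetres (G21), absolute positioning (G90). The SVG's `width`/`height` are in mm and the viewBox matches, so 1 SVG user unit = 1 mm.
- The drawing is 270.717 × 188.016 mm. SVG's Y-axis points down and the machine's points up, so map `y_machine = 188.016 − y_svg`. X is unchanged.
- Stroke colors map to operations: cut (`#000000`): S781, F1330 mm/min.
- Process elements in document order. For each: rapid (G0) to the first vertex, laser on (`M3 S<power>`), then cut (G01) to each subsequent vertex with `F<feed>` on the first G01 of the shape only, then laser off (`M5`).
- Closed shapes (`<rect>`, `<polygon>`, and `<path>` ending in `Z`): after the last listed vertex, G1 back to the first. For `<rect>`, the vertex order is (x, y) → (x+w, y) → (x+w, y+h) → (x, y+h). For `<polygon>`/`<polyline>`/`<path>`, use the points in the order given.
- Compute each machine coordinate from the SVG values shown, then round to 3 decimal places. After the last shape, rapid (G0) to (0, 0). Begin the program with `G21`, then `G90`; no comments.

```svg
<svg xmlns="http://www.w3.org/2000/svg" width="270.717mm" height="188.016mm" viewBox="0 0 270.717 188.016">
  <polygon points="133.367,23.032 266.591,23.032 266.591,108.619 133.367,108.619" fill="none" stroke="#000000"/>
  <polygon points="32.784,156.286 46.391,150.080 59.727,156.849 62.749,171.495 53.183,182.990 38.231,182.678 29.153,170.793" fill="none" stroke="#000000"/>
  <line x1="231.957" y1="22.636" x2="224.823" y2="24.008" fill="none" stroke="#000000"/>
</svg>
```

Since the viewBox matches the mm dimensions, user units are millimetres directly. The only transform is the Y-flip y_m = 188.016 − y_svg.

Shape 1 is a rectangle drawn with `<polygon>`. Its stroke #000000 means cut at S781, F1330. After flipping Y the toolpath is (133.367,164.984) → (266.591,164.984) → (266.591,79.397) → (133.367,79.397) → (133.367,164.984), returning to the start.

Shape 2 is a regular polygon drawn with `<polygon>`. Its stroke #000000 means cut at S781, F1330. After flipping Y the toolpath is (32.784,31.730) → (46.391,37.936) → (59.727,31.167) → (62.749,16.521) → (53.183,5.026) → (38.231,5.338) → (29.153,17.223) → (32.784,31.730), returning to the start.

Shape 3 is a line segment drawn with `<line>`. Its stroke #000000 means cut at S781, F1330. After flipping Y the toolpath is (231.957,165.380) → (224.823,164.008).

G21
G90
G0 X133.367 Y164.984
M3 S781
G01 X266.591 Y164.984 F1330
G01 X266.591 Y79.397
G01 X133.367 Y79.397
G01 X133.367 Y164.984
M5
G0 X32.784 Y31.730
M3 S781
G01 X46.391 Y37.936 F1330
G01 X59.727 Y31.167
G01 X62.749 Y16.521
G01 X53.183 Y5.026
G01 X38.231 Y5.338
G01 X29.153 Y17.223
G01 X32.784 Y31.730
M5
G0 X231.957 Y165.380
M3 S781
G01 X224.823 Y164.008 F1330
M5
G0 X0.000 Y0.000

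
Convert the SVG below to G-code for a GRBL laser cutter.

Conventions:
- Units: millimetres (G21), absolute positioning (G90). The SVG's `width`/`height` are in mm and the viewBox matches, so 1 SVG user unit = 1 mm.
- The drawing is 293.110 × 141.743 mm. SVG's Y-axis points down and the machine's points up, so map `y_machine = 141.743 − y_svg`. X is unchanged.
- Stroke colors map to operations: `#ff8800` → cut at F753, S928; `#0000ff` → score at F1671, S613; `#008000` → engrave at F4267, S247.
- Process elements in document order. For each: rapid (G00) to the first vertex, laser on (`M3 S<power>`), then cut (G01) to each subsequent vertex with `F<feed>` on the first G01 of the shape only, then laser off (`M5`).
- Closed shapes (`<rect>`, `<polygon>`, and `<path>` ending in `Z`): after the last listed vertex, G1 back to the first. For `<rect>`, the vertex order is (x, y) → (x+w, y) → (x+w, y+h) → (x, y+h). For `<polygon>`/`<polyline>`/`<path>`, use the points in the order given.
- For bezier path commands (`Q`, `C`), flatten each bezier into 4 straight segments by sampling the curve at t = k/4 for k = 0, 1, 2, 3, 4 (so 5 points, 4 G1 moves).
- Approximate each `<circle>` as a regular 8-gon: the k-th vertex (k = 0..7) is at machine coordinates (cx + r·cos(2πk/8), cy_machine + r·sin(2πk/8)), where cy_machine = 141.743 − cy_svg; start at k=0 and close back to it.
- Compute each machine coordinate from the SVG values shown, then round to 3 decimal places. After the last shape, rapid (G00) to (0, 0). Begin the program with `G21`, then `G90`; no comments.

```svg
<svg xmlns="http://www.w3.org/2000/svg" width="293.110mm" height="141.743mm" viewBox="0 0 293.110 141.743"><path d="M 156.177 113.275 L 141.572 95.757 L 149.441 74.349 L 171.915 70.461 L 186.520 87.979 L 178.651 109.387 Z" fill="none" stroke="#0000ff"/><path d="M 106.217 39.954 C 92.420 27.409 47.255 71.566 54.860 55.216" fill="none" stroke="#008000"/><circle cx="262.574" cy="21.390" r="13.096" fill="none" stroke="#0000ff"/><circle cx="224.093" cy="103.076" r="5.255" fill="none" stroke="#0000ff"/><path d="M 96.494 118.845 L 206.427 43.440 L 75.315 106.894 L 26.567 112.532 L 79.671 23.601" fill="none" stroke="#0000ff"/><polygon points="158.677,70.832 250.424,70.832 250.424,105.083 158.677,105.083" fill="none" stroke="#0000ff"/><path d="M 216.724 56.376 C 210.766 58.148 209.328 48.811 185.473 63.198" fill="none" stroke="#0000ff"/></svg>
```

G21
G90
G00 X156.177 Y28.468
M3 S613
G01 X141.572 Y45.986 F1671
G01 X149.441 Y67.394
G01 X171.915 Y71.282
G01 X186.520 Y53.764
G01 X178.651 Y32.356
G01 X156.177 Y28.468
M5
G00 X106.217 Y101.789
M3 S247
G01 X91.302 Y102.398 F4267
G01 X72.513 Y92.731
G01 X57.736 Y83.778
G01 X54.860 Y86.527
M5
G00 X275.670 Y120.353
M3 S613
G01 X271.834 Y129.613 F1671
G01 X262.574 Y133.449
G01 X253.314 Y129.613
G01 X249.478 Y120.353
G01 X253.314 Y111.093
G01 X262.574 Y107.257
G01 X271.834 Y111.093
G01 X275.670 Y120.353
M5
G00 X229.348 Y38.667
M3 S613
G01 X227.809 Y42.383 F1671
G01 X224.093 Y43.922
G01 X220.377 Y42.383
G01 X218.838 Y38.667
G01 X220.377 Y34.951
G01 X224.093 Y33.412
G01 X227.809 Y34.951
G01 X229.348 Y38.667
M5
G00 X96.494 Y22.898
M3 S613
G01 X206.427 Y98.303 F1671
G01 X75.315 Y34.849
G01 X26.567 Y29.211
G01 X79.671 Y118.142
M5
G00 X158.677 Y70.911
M3 S613
G01 X250.424 Y70.911 F1671
G01 X250.424 Y36.660
G01 X158.677 Y36.660
G01 X158.677 Y70.911
M5
G00 X216.724 Y85.367
M3 S613
G01 X212.682 Y85.577 F1671
G01 X207.810 Y86.687
G01 X199.582 Y85.431
G01 X185.473 Y78.545
M5
G00 X0.000 Y0.000

1 u = 1 mm; y_m = 141.743 − y.

[1] `<path>` regular polygon, #0000ff→score S613 F1671: (156.177,28.468) → (141.572,45.986) → (149.441,67.394) → (171.915,71.282) → (186.520,53.764) → (178.651,32.356) → (156.177,28.468) (closed)

[2] `<path>` cubic bezier, #008000→engrave S247 F4267: (106.217,101.789) → (91.302,102.398) → (72.513,92.731) → (57.736,83.778) → (54.860,86.527)

[3] `<circle>` circle, #0000ff→score S613 F1671: (275.670,120.353) → (271.834,129.613) → (262.574,133.449) → (253.314,129.613) → (249.478,120.353) → (253.314,111.093) → (262.574,107.257) → (271.834,111.093) → (275.670,120.353) (closed)

[4] `<circle>` circle, #0000ff→score S613 F1671: (229.348,38.667) → (227.809,42.383) → (224.093,43.922) → (220.377,42.383) → (218.838,38.667) → (220.377,34.951) → (224.093,33.412) → (227.809,34.951) → (229.348,38.667) (closed)

[5] `<path>` open polyline, #0000ff→score S613 F1671: (96.494,22.898) → (206.427,98.303) → (75.315,34.849) → (26.567,29.211) → (79.671,118.142)

[6] `<polygon>` rectangle, #0000ff→score S613 F1671: (158.677,70.911) → (250.424,70.911) → (250.424,36.660) → (158.677,36.660) → (158.677,70.911) (closed)

[7] `<path>` cubic bezier, #0000ff→score S613 F1671: (216.724,85.367) → (212.682,85.577) → (207.810,86.687) → (199.582,85.431) → (185.473,78.545)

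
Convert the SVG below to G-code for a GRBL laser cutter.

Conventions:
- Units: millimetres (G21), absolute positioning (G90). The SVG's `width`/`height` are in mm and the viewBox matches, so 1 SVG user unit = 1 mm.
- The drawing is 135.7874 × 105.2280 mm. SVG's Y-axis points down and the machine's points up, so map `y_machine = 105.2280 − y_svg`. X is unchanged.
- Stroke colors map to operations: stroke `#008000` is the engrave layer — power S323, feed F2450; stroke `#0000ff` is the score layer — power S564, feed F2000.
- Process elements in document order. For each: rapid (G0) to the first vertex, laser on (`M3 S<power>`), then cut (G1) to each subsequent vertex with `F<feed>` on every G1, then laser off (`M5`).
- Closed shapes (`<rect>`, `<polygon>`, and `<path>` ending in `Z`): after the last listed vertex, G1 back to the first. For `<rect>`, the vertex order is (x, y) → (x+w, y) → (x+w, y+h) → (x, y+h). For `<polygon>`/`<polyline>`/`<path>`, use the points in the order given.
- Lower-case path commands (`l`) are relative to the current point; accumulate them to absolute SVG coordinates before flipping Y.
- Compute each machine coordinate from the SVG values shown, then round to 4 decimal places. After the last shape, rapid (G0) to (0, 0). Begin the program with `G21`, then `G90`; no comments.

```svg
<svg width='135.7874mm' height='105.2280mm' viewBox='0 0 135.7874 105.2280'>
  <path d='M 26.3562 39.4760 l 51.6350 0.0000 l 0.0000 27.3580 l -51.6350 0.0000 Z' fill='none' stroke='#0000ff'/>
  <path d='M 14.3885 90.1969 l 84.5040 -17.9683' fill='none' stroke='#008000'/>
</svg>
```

G21
G90
G0 X26.3562 Y65.7520
M3 S564
G1 X77.9912 Y65.7520 F2000
G1 X77.9912 Y38.3940 F2000
G1 X26.3562 Y38.3940 F2000
G1 X26.3562 Y65.7520 F2000
M5
G0 X14.3885 Y15.0311
M3 S323
G1 X98.8925 Y32.9994 F2450
M5
G0 X0.0000 Y0.0000

viewBox `0 0 135.7874 105.2280` with mm width/height → 1 unit = 1 mm. Flip: y_m = 105.2280 − y_svg.

**Shape 1** — `<path>` rectangle, stroke `#0000ff` → score (S564, F2000). Machine vertices: (26.3562,65.7520) → (77.9912,65.7520) → (77.9912,38.3940) → (26.3562,38.3940) → (26.3562,65.7520). Closed: final G1 returns to the first vertex.

**Shape 2** — `<path>` line segment, stroke `#008000` → engrave (S323, F2450). Machine vertices: (14.3885,15.0311) → (98.8925,32.9994). Open path.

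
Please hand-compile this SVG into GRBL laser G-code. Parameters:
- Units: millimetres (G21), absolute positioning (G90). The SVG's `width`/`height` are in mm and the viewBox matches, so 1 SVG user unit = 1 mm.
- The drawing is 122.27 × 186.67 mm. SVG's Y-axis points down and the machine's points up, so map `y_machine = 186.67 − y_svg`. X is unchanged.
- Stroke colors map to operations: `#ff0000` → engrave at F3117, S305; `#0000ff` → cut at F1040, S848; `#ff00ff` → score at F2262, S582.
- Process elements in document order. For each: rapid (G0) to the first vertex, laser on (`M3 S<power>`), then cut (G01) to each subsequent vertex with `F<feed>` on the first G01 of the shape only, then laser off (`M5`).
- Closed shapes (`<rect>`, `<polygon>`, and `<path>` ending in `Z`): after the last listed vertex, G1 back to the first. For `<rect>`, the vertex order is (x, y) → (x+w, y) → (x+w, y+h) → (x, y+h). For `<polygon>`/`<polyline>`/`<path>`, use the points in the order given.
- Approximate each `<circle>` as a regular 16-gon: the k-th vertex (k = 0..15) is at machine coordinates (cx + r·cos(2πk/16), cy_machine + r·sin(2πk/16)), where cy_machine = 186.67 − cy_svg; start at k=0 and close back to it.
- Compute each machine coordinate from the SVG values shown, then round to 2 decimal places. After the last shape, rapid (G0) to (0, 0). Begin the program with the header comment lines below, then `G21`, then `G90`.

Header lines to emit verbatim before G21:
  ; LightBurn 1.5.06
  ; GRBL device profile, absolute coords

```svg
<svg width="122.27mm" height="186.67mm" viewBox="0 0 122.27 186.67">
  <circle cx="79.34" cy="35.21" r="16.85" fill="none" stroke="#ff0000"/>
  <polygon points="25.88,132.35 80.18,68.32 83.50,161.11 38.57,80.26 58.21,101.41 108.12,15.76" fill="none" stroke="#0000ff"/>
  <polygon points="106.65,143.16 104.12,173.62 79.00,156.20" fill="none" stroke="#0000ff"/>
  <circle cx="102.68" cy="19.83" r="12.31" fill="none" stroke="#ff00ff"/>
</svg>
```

; LightBurn 1.5.06
; GRBL device profile, absolute coords
G21
G90
G0 X96.19 Y151.46
M3 S305
G01 X94.91 Y157.91 F3117
G01 X91.25 Y163.37
G01 X85.79 Y167.03
G01 X79.34 Y168.31
G01 X72.89 Y167.03
G01 X67.43 Y163.37
G01 X63.77 Y157.91
G01 X62.49 Y151.46
G01 X63.77 Y145.01
G01 X67.43 Y139.55
G01 X72.89 Y135.89
G01 X79.34 Y134.61
G01 X85.79 Y135.89
G01 X91.25 Y139.55
G01 X94.91 Y145.01
G01 X96.19 Y151.46
M5
G0 X25.88 Y54.32
M3 S848
G01 X80.18 Y118.35 F1040
G01 X83.50 Y25.56
G01 X38.57 Y106.41
G01 X58.21 Y85.26
G01 X108.12 Y170.91
G01 X25.88 Y54.32
M5
G0 X106.65 Y43.51
M3 S848
G01 X104.12 Y13.05 F1040
G01 X79.00 Y30.47
G01 X106.65 Y43.51
M5
G0 X114.99 Y166.84
M3 S582
G01 X114.05 Y171.55 F2262
G01 X111.38 Y175.54
G01 X107.39 Y178.21
G01 X102.68 Y179.15
G01 X97.97 Y178.21
G01 X93.98 Y175.54
G01 X91.31 Y171.55
G01 X90.37 Y166.84
G01 X91.31 Y162.13
G01 X93.98 Y158.14
G01 X97.97 Y155.47
G01 X102.68 Y154.53
G01 X107.39 Y155.47
G01 X111.38 Y158.14
G01 X114.05 Y162.13
G01 X114.99 Y166.84
M5
G0 X0.00 Y0.00

Since the viewBox matches the mm dimensions, user units are millimetres directly. The only transform is the Y-flip y_m = 186.67 − y_svg.

Shape 1 is a circle drawn with `<circle>`. Its stroke #ff0000 means engrave at S305, F3117. After flipping Y the toolpath is (96.19,151.46) → (94.91,157.91) → (91.25,163.37) → (85.79,167.03) → (79.34,168.31) → (72.89,167.03) → (67.43,163.37) → (63.77,157.91) → (62.49,151.46) → (63.77,145.01) → (67.43,139.55) → (72.89,135.89) → (79.34,134.61) → (85.79,135.89) → (91.25,139.55) → (94.91,145.01) → (96.19,151.46), returning to the start.

Shape 2 is a closed polygon drawn with `<polygon>`. Its stroke #0000ff means cut at S848, F1040. After flipping Y the toolpath is (25.88,54.32) → (80.18,118.35) → (83.50,25.56) → (38.57,106.41) → (58.21,85.26) → (108.12,170.91) → (25.88,54.32), returning to the start.

Shape 3 is a regular polygon drawn with `<polygon>`. Its stroke #0000ff means cut at S848, F1040. After flipping Y the toolpath is (106.65,43.51) → (104.12,13.05) → (79.00,30.47) → (106.65,43.51), returning to the start.

Shape 4 is a circle drawn with `<circle>`. Its stroke #ff00ff means score at S582, F2262. After flipping Y the toolpath is (114.99,166.84) → (114.05,171.55) → (111.38,175.54) → (107.39,178.21) → (102.68,179.15) → (97.97,178.21) → (93.98,175.54) → (91.31,171.55) → (90.37,166.84) → (91.31,162.13) → (93.98,158.14) → (97.97,155.47) → (102.68,154.53) → (107.39,155.47) → (111.38,158.14) → (114.05,162.13) → (114.99,166.84), returning to the start.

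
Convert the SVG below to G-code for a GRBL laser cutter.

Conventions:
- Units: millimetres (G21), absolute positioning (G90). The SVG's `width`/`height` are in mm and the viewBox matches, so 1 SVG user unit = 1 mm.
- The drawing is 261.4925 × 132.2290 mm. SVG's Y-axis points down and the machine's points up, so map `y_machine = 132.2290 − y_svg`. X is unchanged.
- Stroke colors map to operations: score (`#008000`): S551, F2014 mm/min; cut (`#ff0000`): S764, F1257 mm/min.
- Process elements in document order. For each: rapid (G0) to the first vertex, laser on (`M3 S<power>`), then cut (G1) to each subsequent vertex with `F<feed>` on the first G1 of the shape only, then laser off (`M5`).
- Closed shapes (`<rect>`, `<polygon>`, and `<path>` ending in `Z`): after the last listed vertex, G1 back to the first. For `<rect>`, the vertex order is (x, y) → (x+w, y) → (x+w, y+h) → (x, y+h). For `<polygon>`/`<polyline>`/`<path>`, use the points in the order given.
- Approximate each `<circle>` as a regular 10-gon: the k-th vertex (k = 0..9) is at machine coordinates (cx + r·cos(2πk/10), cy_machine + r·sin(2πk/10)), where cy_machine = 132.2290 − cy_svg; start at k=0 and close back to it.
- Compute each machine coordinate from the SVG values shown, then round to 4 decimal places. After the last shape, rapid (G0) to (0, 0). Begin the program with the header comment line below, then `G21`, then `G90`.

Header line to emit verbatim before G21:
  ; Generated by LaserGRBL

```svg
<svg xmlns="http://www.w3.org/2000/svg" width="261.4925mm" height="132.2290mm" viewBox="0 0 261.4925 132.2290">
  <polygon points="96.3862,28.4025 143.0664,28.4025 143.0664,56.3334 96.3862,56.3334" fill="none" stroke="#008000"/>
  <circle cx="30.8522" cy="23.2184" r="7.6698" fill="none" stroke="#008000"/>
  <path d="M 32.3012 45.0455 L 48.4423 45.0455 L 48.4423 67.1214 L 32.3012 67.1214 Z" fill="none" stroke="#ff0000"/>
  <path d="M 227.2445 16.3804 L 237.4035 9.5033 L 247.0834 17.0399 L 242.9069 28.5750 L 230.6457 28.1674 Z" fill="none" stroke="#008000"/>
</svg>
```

; Generated by LaserGRBL
G21
G90
G0 X96.3862 Y103.8265
M3 S551
G1 X143.0664 Y103.8265 F2014
G1 X143.0664 Y75.8956
G1 X96.3862 Y75.8956
G1 X96.3862 Y103.8265
M5
G0 X38.5220 Y109.0106
M3 S551
G1 X37.0572 Y113.5188 F2014
G1 X33.2223 Y116.3050
G1 X28.4821 Y116.3050
G1 X24.6472 Y113.5188
G1 X23.1824 Y109.0106
G1 X24.6472 Y104.5024
G1 X28.4821 Y101.7162
G1 X33.2223 Y101.7162
G1 X37.0572 Y104.5024
G1 X38.5220 Y109.0106
M5
G0 X32.3012 Y87.1835
M3 S764
G1 X48.4423 Y87.1835 F1257
G1 X48.4423 Y65.1076
G1 X32.3012 Y65.1076
G1 X32.3012 Y87.1835
M5
G0 X227.2445 Y115.8486
M3 S551
G1 X237.4035 Y122.7257 F2014
G1 X247.0834 Y115.1891
G1 X242.9069 Y103.6540
G1 X230.6457 Y104.0616
G1 X227.2445 Y115.8486
M5
G0 X0.0000 Y0.0000

Since the viewBox matches the mm dimensions, user units are millimetres directly. The only transform is the Y-flip y_m = 132.2290 − y_svg.

Shape 1 is a rectangle drawn with `<polygon>`. Its stroke #008000 means score at S551, F2014. After flipping Y the toolpath is (96.3862,103.8265) → (143.0664,103.8265) → (143.0664,75.8956) → (96.3862,75.8956) → (96.3862,103.8265), returning to the start.

Shape 2 is a circle drawn with `<circle>`. Its stroke #008000 means score at S551, F2014. After flipping Y the toolpath is (38.5220,109.0106) → (37.0572,113.5188) → (33.2223,116.3050) → (28.4821,116.3050) → (24.6472,113.5188) → (23.1824,109.0106) → (24.6472,104.5024) → (28.4821,101.7162) → (33.2223,101.7162) → (37.0572,104.5024) → (38.5220,109.0106), returning to the start.

Shape 3 is a rectangle drawn with `<path>`. Its stroke #ff0000 means cut at S764, F1257. After flipping Y the toolpath is (32.3012,87.1835) → (48.4423,87.1835) → (48.4423,65.1076) → (32.3012,65.1076) → (32.3012,87.1835), returning to the start.

Shape 4 is a regular polygon drawn with `<path>`. Its stroke #008000 means score at S551, F2014. After flipping Y the toolpath is (227.2445,115.8486) → (237.4035,122.7257) → (247.0834,115.1891) → (242.9069,103.6540) → (230.6457,104.0616) → (227.2445,115.8486), returning to the start.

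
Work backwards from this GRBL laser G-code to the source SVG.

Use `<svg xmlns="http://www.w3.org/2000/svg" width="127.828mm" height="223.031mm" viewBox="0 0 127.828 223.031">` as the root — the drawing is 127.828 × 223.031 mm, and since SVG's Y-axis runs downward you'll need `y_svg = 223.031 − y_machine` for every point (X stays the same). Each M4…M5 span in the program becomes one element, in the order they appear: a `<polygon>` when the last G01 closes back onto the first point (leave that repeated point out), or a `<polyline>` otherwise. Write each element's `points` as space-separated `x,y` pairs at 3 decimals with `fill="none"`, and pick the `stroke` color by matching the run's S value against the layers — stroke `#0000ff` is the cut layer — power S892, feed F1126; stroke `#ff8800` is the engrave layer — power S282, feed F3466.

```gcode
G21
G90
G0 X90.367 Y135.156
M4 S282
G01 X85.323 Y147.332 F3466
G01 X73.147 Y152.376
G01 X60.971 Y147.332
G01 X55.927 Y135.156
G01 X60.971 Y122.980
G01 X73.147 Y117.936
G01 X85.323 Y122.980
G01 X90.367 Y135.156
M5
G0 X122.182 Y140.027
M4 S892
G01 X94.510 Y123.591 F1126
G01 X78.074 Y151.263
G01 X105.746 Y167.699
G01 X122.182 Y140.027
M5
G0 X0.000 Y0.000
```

<svg xmlns="http://www.w3.org/2000/svg" width="127.828mm" height="223.031mm" viewBox="0 0 127.828 223.031">
  <polygon points="90.367,87.875 85.323,75.699 73.147,70.655 60.971,75.699 55.927,87.875 60.971,100.051 73.147,105.095 85.323,100.051" fill="none" stroke="#ff8800"/>
  <polygon points="122.182,83.004 94.510,99.440 78.074,71.768 105.746,55.332" fill="none" stroke="#0000ff"/>
</svg>

Each laser-on run becomes one SVG element. Flip Y back into SVG space with y_svg = 223.031 − y_machine.

Run 1: the run's S282 means `#ff8800` (engrave). The run returns to its start, so emit a `<polygon>` with points (Y-flipped): 90.367,87.875 85.323,75.699 73.147,70.655 60.971,75.699 55.927,87.875 60.971,100.051 73.147,105.095 85.323,100.051.

Run 2: S892 ⇒ cut layer `#0000ff`. The run returns to its start, so emit a `<polygon>` with points (Y-flipped): 122.182,83.004 94.510,99.440 78.074,71.768 105.746,55.332.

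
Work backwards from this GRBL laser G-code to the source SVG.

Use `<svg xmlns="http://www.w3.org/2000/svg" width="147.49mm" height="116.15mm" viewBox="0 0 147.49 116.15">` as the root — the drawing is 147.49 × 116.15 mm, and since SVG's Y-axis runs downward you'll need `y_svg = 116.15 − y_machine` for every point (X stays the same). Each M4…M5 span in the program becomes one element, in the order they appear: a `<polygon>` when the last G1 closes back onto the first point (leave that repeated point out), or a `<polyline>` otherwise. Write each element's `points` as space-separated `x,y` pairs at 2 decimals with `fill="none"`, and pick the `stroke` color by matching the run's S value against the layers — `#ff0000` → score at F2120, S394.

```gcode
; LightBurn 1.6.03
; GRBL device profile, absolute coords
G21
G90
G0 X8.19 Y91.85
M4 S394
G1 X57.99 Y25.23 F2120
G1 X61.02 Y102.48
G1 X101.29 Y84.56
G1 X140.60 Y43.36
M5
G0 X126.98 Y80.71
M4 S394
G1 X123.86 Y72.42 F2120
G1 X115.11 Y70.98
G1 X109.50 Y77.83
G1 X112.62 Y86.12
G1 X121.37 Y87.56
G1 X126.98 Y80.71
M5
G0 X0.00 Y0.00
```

<svg xmlns="http://www.w3.org/2000/svg" width="147.49mm" height="116.15mm" viewBox="0 0 147.49 116.15">
  <polyline points="8.19,24.30 57.99,90.92 61.02,13.67 101.29,31.59 140.60,72.79" fill="none" stroke="#ff0000"/>
  <polygon points="126.98,35.44 123.86,43.73 115.11,45.17 109.50,38.32 112.62,30.03 121.37,28.59" fill="none" stroke="#ff0000"/>
</svg>

Machine Y-up, SVG Y-down with viewBox height 116.15, so y_svg = 116.15 − y_machine; X carries over. Every run uses S394, so all elements get stroke `#ff0000` (score).

Run 1: The run is open, so emit a `<polyline>` with points (Y-flipped): 8.19,24.30 57.99,90.92 61.02,13.67 101.29,31.59 140.60,72.79.

Run 2: The run returns to its start, so emit a `<polygon>` with points (Y-flipped): 126.98,35.44 123.86,43.73 115.11,45.17 109.50,38.32 112.62,30.03 121.37,28.59.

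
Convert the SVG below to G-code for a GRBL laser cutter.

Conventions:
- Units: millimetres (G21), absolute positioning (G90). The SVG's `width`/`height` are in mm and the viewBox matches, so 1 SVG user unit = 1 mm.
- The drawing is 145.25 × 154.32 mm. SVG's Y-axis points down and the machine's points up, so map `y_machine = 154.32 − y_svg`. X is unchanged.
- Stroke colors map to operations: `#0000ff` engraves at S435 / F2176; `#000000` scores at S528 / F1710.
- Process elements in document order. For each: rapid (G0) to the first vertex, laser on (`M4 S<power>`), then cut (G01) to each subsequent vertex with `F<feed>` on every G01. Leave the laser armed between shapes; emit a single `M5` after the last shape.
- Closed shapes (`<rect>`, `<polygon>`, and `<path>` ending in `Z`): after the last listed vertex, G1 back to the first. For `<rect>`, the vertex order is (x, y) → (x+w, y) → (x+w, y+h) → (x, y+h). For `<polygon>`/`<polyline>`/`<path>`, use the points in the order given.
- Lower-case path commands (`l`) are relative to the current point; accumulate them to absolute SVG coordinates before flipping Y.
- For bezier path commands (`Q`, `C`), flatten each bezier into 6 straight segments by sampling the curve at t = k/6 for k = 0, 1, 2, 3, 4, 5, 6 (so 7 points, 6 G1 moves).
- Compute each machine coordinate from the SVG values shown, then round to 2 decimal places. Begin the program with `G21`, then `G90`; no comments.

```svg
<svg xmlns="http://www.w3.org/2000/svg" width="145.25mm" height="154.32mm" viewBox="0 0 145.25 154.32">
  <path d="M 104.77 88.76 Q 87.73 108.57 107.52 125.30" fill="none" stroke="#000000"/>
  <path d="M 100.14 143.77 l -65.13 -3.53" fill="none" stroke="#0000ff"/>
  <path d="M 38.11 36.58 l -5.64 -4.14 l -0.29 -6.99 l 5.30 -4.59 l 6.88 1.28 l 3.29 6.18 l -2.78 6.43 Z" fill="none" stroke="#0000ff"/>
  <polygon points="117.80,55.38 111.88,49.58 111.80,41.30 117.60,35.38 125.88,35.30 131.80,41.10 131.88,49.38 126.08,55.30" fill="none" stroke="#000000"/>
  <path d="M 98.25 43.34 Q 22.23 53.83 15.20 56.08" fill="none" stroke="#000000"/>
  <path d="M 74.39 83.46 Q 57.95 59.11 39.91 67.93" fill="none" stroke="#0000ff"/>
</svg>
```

1 u = 1 mm; y_m = 154.32 − y.

[1] `<path>` quadratic bezier, #000000→score S528 F1710: (104.77,65.56) → (100.11,59.04) → (97.50,52.70) → (96.94,46.52) → (98.42,40.52) → (101.95,34.68) → (107.52,29.02)

[2] `<path>` line segment, #0000ff→engrave S435 F2176: (100.14,10.55) → (35.01,14.08)

[3] `<path>` regular polygon, #0000ff→engrave S435 F2176: (38.11,117.74) → (32.47,121.88) → (32.18,128.87) → (37.48,133.46) → (44.36,132.18) → (47.65,126.00) → (44.87,119.57) → (38.11,117.74) (closed)

[4] `<polygon>` regular polygon, #000000→score S528 F1710: (117.80,98.94) → (111.88,104.74) → (111.80,113.02) → (117.60,118.94) → (125.88,119.02) → (131.80,113.22) → (131.88,104.94) → (126.08,99.02) → (117.80,98.94) (closed)

[5] `<path>` quadratic bezier, #000000→score S528 F1710: (98.25,110.98) → (74.83,107.71) → (55.24,104.90) → (39.48,102.55) → (27.55,100.66) → (19.46,99.22) → (15.20,98.24)

[6] `<path>` quadratic bezier, #0000ff→engrave S435 F2176: (74.39,70.86) → (68.87,78.06) → (63.25,83.41) → (57.55,86.92) → (51.76,88.58) → (45.88,88.41) → (39.91,86.39)

G21
G90
G0 X104.77 Y65.56
M4 S528
G01 X100.11 Y59.04 F1710
G01 X97.50 Y52.70 F1710
G01 X96.94 Y46.52 F1710
G01 X98.42 Y40.52 F1710
G01 X101.95 Y34.68 F1710
G01 X107.52 Y29.02 F1710
G0 X100.14 Y10.55
M4 S435
G01 X35.01 Y14.08 F2176
G0 X38.11 Y117.74
M4 S435
G01 X32.47 Y121.88 F2176
G01 X32.18 Y128.87 F2176
G01 X37.48 Y133.46 F2176
G01 X44.36 Y132.18 F2176
G01 X47.65 Y126.00 F2176
G01 X44.87 Y119.57 F2176
G01 X38.11 Y117.74 F2176
G0 X117.80 Y98.94
M4 S528
G01 X111.88 Y104.74 F1710
G01 X111.80 Y113.02 F1710
G01 X117.60 Y118.94 F1710
G01 X125.88 Y119.02 F1710
G01 X131.80 Y113.22 F1710
G01 X131.88 Y104.94 F1710
G01 X126.08 Y99.02 F1710
G01 X117.80 Y98.94 F1710
G0 X98.25 Y110.98
M4 S528
G01 X74.83 Y107.71 F1710
G01 X55.24 Y104.90 F1710
G01 X39.48 Y102.55 F1710
G01 X27.55 Y100.66 F1710
G01 X19.46 Y99.22 F1710
G01 X15.20 Y98.24 F1710
G0 X74.39 Y70.86
M4 S435
G01 X68.87 Y78.06 F2176
G01 X63.25 Y83.41 F2176
G01 X57.55 Y86.92 F2176
G01 X51.76 Y88.58 F2176
G01 X45.88 Y88.41 F2176
G01 X39.91 Y86.39 F2176
M5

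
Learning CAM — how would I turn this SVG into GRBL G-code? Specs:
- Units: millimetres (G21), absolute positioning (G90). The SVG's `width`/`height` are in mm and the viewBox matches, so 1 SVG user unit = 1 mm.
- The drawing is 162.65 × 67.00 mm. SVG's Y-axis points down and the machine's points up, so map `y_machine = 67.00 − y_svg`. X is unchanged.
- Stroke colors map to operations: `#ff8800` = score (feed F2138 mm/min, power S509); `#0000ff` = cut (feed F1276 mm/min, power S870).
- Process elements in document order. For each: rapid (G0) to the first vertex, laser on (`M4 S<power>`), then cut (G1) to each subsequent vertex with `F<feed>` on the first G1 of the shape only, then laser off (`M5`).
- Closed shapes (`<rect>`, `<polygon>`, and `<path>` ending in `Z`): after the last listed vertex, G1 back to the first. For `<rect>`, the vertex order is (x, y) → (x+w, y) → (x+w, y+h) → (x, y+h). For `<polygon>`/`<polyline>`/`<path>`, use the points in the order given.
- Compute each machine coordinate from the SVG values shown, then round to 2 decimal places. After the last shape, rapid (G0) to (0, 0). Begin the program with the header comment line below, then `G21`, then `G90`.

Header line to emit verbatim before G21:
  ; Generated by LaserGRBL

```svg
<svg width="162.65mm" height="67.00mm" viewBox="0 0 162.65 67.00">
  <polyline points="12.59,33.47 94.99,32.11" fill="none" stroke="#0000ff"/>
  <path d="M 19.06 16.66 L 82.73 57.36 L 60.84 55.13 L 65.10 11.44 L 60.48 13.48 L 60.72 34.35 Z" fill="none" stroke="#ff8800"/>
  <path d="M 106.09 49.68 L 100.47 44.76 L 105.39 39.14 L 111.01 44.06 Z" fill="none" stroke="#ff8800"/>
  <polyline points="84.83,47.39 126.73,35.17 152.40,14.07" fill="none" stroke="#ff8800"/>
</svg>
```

viewBox `0 0 162.65 67.00` with mm width/height → 1 unit = 1 mm. Flip: y_m = 67.00 − y_svg.

**Shape 1** — `<polyline>` line segment, stroke `#0000ff` → cut (S870, F1276). Machine vertices: (12.59,33.53) → (94.99,34.89). Open path.

**Shape 2** — `<path>` closed polygon, stroke `#ff8800` → score (S509, F2138). Machine vertices: (19.06,50.34) → (82.73,9.64) → (60.84,11.87) → (65.10,55.56) → (60.48,53.52) → (60.72,32.65) → (19.06,50.34). Closed: final G1 returns to the first vertex.

**Shape 3** — `<path>` regular polygon, stroke `#ff8800` → score (S509, F2138). Machine vertices: (106.09,17.32) → (100.47,22.24) → (105.39,27.86) → (111.01,22.94) → (106.09,17.32). Closed: final G1 returns to the first vertex.

**Shape 4** — `<polyline>` open polyline, stroke `#ff8800` → score (S509, F2138). Machine vertices: (84.83,19.61) → (126.73,31.83) → (152.40,52.93). Open path.

; Generated by LaserGRBL
G21
G90
G0 X12.59 Y33.53
M4 S870
G1 X94.99 Y34.89 F1276
M5
G0 X19.06 Y50.34
M4 S509
G1 X82.73 Y9.64 F2138
G1 X60.84 Y11.87
G1 X65.10 Y55.56
G1 X60.48 Y53.52
G1 X60.72 Y32.65
G1 X19.06 Y50.34
M5
G0 X106.09 Y17.32
M4 S509
G1 X100.47 Y22.24 F2138
G1 X105.39 Y27.86
G1 X111.01 Y22.94
G1 X106.09 Y17.32
M5
G0 X84.83 Y19.61
M4 S509
G1 X126.73 Y31.83 F2138
G1 X152.40 Y52.93
M5
G0 X0.00 Y0.00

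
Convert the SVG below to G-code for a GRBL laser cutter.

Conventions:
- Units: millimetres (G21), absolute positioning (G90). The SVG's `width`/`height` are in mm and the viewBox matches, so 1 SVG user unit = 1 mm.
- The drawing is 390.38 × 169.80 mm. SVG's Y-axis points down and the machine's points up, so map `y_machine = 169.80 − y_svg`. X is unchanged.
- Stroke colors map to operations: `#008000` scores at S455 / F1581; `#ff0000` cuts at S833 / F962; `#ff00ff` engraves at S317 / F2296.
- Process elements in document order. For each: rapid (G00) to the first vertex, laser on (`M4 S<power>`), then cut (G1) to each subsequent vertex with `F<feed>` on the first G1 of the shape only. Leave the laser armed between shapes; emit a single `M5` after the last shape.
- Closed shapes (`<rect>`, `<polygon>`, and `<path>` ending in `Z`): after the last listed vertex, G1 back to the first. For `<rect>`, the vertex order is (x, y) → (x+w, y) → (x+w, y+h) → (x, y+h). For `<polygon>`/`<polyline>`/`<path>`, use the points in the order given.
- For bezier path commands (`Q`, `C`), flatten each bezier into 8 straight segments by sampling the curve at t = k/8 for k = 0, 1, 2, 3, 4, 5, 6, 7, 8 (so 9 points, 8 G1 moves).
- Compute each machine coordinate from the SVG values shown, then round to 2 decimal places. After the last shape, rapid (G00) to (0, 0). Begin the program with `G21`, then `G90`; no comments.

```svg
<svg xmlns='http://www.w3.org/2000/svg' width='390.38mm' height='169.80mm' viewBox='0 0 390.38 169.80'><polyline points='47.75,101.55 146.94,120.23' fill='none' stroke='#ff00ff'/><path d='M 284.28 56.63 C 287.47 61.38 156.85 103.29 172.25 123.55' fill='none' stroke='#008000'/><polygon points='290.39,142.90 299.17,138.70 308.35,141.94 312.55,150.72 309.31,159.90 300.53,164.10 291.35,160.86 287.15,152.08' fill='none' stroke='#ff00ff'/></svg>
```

viewBox `0 0 390.38 169.80` with mm width/height → 1 unit = 1 mm. Flip: y_m = 169.80 − y_svg.

**Shape 1** — `<polyline>` line segment, stroke `#ff00ff` → engrave (S317, F2296). Machine vertices: (47.75,68.25) → (146.94,49.57). Open path.

**Shape 2** — `<path>` cubic bezier, stroke `#008000` → score (S455, F1581). Control points (SVG): P0=(284.28,56.63), P1=(287.47,61.38), P2=(156.85,103.29), P3=(172.25,123.55); sampled at t=k/8. Machine vertices: (284.28,113.17) → (279.75,109.76) → (265.96,103.56) → (246.17,95.25) → (223.69,85.53) → (201.77,75.07) → (183.71,64.59) → (172.77,54.75) → (172.25,46.25). Open path.

**Shape 3** — `<polygon>` regular polygon, stroke `#ff00ff` → engrave (S317, F2296). Machine vertices: (290.39,26.90) → (299.17,31.10) → (308.35,27.86) → (312.55,19.08) → (309.31,9.90) → (300.53,5.70) → (291.35,8.94) → (287.15,17.72) → (290.39,26.90). Closed: final G1 returns to the first vertex.

G21
G90
G00 X47.75 Y68.25
M4 S317
G1 X146.94 Y49.57 F2296
G00 X284.28 Y113.17
M4 S455
G1 X279.75 Y109.76 F1581
G1 X265.96 Y103.56
G1 X246.17 Y95.25
G1 X223.69 Y85.53
G1 X201.77 Y75.07
G1 X183.71 Y64.59
G1 X172.77 Y54.75
G1 X172.25 Y46.25
G00 X290.39 Y26.90
M4 S317
G1 X299.17 Y31.10 F2296
G1 X308.35 Y27.86
G1 X312.55 Y19.08
G1 X309.31 Y9.90
G1 X300.53 Y5.70
G1 X291.35 Y8.94
G1 X287.15 Y17.72
G1 X290.39 Y26.90
M5
G00 X0.00 Y0.00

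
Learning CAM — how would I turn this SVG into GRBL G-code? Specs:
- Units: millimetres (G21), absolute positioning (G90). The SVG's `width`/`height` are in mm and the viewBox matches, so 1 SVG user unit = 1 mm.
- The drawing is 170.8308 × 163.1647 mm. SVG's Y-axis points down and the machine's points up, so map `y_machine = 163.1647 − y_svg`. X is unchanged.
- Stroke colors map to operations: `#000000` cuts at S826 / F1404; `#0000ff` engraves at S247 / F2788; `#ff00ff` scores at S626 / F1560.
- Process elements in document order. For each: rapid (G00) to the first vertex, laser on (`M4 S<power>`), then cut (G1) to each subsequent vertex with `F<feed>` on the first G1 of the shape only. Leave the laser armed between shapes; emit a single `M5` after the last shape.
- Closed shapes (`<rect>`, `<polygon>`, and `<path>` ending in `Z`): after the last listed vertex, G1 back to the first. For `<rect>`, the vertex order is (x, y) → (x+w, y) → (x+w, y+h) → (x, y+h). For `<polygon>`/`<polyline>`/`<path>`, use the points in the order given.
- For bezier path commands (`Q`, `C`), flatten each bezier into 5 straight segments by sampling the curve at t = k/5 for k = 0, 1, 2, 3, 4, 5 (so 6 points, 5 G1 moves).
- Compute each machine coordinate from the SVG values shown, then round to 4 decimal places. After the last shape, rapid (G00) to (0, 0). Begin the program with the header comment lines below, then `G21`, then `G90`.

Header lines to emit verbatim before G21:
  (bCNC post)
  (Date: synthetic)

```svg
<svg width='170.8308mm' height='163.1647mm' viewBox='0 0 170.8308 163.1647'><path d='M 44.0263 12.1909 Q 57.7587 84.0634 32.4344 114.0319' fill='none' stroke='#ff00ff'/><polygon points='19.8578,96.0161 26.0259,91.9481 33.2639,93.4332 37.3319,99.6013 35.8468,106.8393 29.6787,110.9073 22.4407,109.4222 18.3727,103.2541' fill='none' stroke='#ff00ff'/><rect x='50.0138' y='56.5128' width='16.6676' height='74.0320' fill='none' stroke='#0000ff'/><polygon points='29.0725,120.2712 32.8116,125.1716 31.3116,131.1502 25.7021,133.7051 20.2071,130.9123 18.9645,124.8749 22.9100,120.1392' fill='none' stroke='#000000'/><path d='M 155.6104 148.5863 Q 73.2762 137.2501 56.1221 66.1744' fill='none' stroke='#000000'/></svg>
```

(bCNC post)
(Date: synthetic)
G21
G90
G00 X44.0263 Y150.9738
M4 S626
G1 X47.9570 Y123.9010 F1560
G1 X48.7631 Y100.1804
G1 X46.4448 Y79.8122
G1 X41.0019 Y62.7964
G1 X32.4344 Y49.1328
G00 X19.8578 Y67.1486
M4 S626
G1 X26.0259 Y71.2166 F1560
G1 X33.2639 Y69.7315
G1 X37.3319 Y63.5634
G1 X35.8468 Y56.3254
G1 X29.6787 Y52.2574
G1 X22.4407 Y53.7425
G1 X18.3727 Y59.9106
G1 X19.8578 Y67.1486
G00 X50.0138 Y106.6519
M4 S247
G1 X66.6814 Y106.6519 F2788
G1 X66.6814 Y32.6199
G1 X50.0138 Y32.6199
G1 X50.0138 Y106.6519
G00 X29.0725 Y42.8935
M4 S826
G1 X32.8116 Y37.9931 F1404
G1 X31.3116 Y32.0145
G1 X25.7021 Y29.4596
G1 X20.2071 Y32.2524
G1 X18.9645 Y38.2898
G1 X22.9100 Y43.0255
G1 X29.0725 Y42.8935
G00 X155.6104 Y14.5784
M4 S826
G1 X125.2839 Y21.5025 F1404
G1 X100.1719 Y33.2057
G1 X80.2742 Y49.6881
G1 X65.5909 Y70.9496
G1 X56.1221 Y96.9903
M5
G00 X0.0000 Y0.0000

1 u = 1 mm; y_m = 163.1647 − y.

[1] `<path>` quadratic bezier, #ff00ff→score S626 F1560: (44.0263,150.9738) → (47.9570,123.9010) → (48.7631,100.1804) → (46.4448,79.8122) → (41.0019,62.7964) → (32.4344,49.1328)

[2] `<polygon>` regular polygon, #ff00ff→score S626 F1560: (19.8578,67.1486) → (26.0259,71.2166) → (33.2639,69.7315) → (37.3319,63.5634) → (35.8468,56.3254) → (29.6787,52.2574) → (22.4407,53.7425) → (18.3727,59.9106) → (19.8578,67.1486) (closed)

[3] `<rect>` rectangle, #0000ff→engrave S247 F2788: (50.0138,106.6519) → (66.6814,106.6519) → (66.6814,32.6199) → (50.0138,32.6199) → (50.0138,106.6519) (closed)

[4] `<polygon>` regular polygon, #000000→cut S826 F1404: (29.0725,42.8935) → (32.8116,37.9931) → (31.3116,32.0145) → (25.7021,29.4596) → (20.2071,32.2524) → (18.9645,38.2898) → (22.9100,43.0255) → (29.0725,42.8935) (closed)

[5] `<path>` quadratic bezier, #000000→cut S826 F1404: (155.6104,14.5784) → (125.2839,21.5025) → (100.1719,33.2057) → (80.2742,49.6881) → (65.5909,70.9496) → (56.1221,96.9903)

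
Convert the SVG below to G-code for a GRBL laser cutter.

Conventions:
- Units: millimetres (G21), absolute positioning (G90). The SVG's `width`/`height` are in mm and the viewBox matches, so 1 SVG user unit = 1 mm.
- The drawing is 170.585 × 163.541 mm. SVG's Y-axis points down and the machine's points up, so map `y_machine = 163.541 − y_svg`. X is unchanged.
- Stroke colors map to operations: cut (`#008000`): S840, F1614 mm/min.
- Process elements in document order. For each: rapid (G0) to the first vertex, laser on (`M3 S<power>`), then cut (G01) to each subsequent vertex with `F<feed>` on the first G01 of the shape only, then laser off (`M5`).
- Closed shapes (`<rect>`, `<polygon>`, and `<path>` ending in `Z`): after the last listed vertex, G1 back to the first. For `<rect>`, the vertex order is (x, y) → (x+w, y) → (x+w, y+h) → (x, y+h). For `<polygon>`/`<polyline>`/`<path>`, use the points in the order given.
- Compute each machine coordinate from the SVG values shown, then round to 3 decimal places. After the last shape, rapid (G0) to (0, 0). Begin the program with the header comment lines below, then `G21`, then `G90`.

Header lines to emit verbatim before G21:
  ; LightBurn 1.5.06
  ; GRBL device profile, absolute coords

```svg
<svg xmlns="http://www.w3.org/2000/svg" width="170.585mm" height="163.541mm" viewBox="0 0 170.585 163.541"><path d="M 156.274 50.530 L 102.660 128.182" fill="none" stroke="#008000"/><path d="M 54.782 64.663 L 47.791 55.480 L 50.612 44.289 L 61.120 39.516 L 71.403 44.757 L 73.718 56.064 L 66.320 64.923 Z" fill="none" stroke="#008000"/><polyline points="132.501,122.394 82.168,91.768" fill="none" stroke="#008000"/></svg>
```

viewBox `0 0 170.585 163.541` with mm width/height → 1 unit = 1 mm. Flip: y_m = 163.541 − y_svg.

**Shape 1** — `<path>` line segment, stroke `#008000` → cut (S840, F1614). Machine vertices: (156.274,113.011) → (102.660,35.359). Open path.

**Shape 2** — `<path>` regular polygon, stroke `#008000` → cut (S840, F1614). Machine vertices: (54.782,98.878) → (47.791,108.061) → (50.612,119.252) → (61.120,124.025) → (71.403,118.784) → (73.718,107.477) → (66.320,98.618) → (54.782,98.878). Closed: final G1 returns to the first vertex.

**Shape 3** — `<polyline>` line segment, stroke `#008000` → cut (S840, F1614). Machine vertices: (132.501,41.147) → (82.168,71.773). Open path.

; LightBurn 1.5.06
; GRBL device profile, absolute coords
G21
G90
G0 X156.274 Y113.011
M3 S840
G01 X102.660 Y35.359 F1614
M5
G0 X54.782 Y98.878
M3 S840
G01 X47.791 Y108.061 F1614
G01 X50.612 Y119.252
G01 X61.120 Y124.025
G01 X71.403 Y118.784
G01 X73.718 Y107.477
G01 X66.320 Y98.618
G01 X54.782 Y98.878
M5
G0 X132.501 Y41.147
M3 S840
G01 X82.168 Y71.773 F1614
M5
G0 X0.000 Y0.000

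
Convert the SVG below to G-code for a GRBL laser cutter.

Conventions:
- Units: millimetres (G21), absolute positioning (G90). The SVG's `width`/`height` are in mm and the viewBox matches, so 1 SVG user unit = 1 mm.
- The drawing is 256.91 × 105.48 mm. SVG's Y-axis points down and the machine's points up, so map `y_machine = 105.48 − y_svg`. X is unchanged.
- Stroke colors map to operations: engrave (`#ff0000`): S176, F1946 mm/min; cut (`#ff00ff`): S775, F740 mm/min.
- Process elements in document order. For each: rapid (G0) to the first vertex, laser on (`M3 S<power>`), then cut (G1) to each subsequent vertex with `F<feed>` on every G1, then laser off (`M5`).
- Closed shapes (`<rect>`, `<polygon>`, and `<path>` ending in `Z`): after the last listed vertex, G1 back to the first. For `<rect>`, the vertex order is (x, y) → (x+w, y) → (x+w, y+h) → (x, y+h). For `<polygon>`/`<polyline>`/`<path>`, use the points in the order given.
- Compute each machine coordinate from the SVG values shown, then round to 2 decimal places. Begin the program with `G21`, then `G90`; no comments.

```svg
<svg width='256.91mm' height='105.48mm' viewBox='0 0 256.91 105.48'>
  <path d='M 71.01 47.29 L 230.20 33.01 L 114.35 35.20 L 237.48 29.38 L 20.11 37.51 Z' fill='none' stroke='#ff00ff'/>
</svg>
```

G21
G90
G0 X71.01 Y58.19
M3 S775
G1 X230.20 Y72.47 F740
G1 X114.35 Y70.28 F740
G1 X237.48 Y76.10 F740
G1 X20.11 Y67.97 F740
G1 X71.01 Y58.19 F740
M5

Since the viewBox matches the mm dimensions, user units are millimetres directly. The only transform is the Y-flip y_m = 105.48 − y_svg.

Shape 1 is a closed polygon drawn with `<path>`. Its stroke #ff00ff means cut at S775, F740. After flipping Y the toolpath is (71.01,58.19) → (230.20,72.47) → (114.35,70.28) → (237.48,76.10) → (20.11,67.97) → (71.01,58.19), returning to the start.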